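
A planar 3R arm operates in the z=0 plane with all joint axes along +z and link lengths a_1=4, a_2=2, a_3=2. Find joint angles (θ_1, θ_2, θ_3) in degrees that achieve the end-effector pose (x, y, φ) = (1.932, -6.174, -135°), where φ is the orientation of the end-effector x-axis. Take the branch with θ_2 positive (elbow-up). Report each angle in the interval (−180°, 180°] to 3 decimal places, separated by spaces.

-64.797 30.026 -100.230

wrist centre = target − a_3·(cos φ, sin φ) = (3.3462, -4.7598)
cos θ_2 = (33.8527−4²−2²)/(2·4·2) = 0.8658; θ_2 = 30.0264° (elbow-up)
β = atan2(-4.7598,3.3462) = -54.8921°; ψ = atan2(1.0008,5.7316) = 9.9046°
θ_1 = β − ψ = -64.7967°
θ_3 = φ − θ_1 − θ_2 = -100.2297° (wrapped to (-180°,180°])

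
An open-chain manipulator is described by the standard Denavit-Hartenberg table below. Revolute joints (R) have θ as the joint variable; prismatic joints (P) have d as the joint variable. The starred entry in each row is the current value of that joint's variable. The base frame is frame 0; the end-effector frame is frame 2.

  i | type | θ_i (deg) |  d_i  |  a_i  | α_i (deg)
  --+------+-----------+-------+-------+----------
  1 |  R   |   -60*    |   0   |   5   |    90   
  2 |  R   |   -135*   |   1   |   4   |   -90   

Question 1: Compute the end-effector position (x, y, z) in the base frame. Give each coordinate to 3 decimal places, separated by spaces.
after link 1: o_1 = (2.5000, -4.3301, 0.0000)
after link 2: o_2 = (0.2198, -2.3806, -2.8284)

0.220 -2.381 -2.828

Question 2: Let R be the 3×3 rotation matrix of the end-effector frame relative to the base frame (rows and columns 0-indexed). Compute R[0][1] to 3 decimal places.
0.866

End-effector y-axis (col 1 of R) = (0.8660,0.5000,-0.0000)
R[0][1] = 0.8660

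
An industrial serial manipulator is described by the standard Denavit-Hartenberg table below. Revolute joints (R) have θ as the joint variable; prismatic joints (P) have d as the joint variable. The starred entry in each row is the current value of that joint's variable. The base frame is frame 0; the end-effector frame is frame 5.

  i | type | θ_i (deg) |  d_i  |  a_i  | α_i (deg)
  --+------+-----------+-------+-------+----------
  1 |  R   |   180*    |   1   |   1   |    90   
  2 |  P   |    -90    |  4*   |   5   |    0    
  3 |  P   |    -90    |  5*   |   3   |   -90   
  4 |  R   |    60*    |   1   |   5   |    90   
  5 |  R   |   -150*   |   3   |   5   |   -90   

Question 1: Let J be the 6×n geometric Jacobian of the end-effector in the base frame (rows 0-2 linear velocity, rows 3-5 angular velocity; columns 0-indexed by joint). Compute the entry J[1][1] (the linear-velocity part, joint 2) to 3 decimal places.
prismatic axis z_1 = (0.0000,1.0000,0.0000)
J_v[:, 1] = z_1; J_ω[:, 1] = (0,0,0)
entry J[1][1] = 1.0000

1.000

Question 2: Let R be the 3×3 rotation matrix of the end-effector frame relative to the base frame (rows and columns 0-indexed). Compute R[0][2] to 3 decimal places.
0.250

End-effector z-axis (col 2 of R) = (0.2500,-0.4330,0.8660)
R[0][2] = 0.2500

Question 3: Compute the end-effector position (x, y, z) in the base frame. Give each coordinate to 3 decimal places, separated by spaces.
4.933 9.920 -2.500

after link 1: o_1 = (-1.0000, 0.0000, 1.0000)
after link 2: o_2 = (-1.0000, 4.0000, -4.0000)
after link 3: o_3 = (2.0000, 9.0000, -4.0000)
after link 4: o_4 = (4.5000, 4.6699, -5.0000)
after link 5: o_5 = (4.9330, 9.9199, -2.5000)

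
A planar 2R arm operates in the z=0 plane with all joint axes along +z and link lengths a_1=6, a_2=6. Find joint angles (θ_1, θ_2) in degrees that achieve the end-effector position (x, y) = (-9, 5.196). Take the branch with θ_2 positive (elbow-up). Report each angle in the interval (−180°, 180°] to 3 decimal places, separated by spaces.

cos θ_2 = (107.9984−6²−6²)/(2·6·6) = 0.5000; θ_2 = 60.0015° (elbow-up)
β = atan2(5.1960,-9.0000) = 150.0007°; ψ = atan2(5.1962,8.9999) = 30.0007°
θ_1 = β − ψ = 120.0000°

120.000 60.001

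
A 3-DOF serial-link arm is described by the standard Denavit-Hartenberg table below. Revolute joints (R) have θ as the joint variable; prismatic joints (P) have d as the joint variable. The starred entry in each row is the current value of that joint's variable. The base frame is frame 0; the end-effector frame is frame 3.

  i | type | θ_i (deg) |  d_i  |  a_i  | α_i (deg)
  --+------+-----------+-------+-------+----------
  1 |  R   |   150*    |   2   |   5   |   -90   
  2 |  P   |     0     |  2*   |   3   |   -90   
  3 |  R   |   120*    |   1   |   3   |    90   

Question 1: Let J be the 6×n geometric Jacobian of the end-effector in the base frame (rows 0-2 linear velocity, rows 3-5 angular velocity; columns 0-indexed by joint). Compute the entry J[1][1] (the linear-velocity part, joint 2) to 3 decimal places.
prismatic axis z_1 = (-0.5000,-0.8660,0.0000)
J_v[:, 1] = z_1; J_ω[:, 1] = (0,0,0)
entry J[1][1] = -0.8660

-0.866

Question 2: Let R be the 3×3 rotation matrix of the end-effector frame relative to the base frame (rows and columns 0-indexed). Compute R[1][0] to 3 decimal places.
0.500

End-effector x-axis (col 0 of R) = (0.8660,0.5000,-0.0000)
R[1][0] = 0.5000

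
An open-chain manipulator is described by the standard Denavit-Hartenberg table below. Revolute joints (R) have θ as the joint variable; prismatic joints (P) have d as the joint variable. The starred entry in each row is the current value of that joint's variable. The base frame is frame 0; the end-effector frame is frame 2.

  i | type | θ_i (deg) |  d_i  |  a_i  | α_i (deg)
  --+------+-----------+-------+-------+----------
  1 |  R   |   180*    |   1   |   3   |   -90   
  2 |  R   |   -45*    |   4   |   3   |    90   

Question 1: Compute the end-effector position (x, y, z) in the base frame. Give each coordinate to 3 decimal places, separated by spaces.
after link 1: o_1 = (-3.0000, 0.0000, 1.0000)
after link 2: o_2 = (-5.1213, -4.0000, 3.1213)

-5.121 -4.000 3.121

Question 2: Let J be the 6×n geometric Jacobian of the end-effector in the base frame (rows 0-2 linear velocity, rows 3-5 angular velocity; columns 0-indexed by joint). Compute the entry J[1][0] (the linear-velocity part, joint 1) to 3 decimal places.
-5.121

axis z_0 = ẑ; lever o_n−o_0 = (-5.1213,-4.0000,3.1213)
cross product → J_v[:, 0] = (4.0000,-5.1213,0.0000)
J_ω[:, 0] = z_0
entry J[1][0] = -5.1213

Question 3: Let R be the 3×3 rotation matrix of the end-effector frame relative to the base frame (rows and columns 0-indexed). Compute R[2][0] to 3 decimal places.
0.707

End-effector x-axis (col 0 of R) = (-0.7071,0.0000,0.7071)
R[2][0] = 0.7071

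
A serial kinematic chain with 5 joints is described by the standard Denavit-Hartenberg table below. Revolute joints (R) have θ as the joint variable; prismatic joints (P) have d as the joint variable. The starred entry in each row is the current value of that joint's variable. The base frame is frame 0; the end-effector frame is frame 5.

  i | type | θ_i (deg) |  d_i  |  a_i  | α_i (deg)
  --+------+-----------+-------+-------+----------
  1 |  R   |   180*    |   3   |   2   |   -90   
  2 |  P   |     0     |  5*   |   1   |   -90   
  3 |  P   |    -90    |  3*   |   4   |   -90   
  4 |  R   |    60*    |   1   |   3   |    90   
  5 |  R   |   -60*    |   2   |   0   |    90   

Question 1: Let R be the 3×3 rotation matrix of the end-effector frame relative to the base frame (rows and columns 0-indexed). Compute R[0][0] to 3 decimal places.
0.866

End-effector x-axis (col 0 of R) = (0.8660,-0.2500,0.4330)
R[0][0] = 0.8660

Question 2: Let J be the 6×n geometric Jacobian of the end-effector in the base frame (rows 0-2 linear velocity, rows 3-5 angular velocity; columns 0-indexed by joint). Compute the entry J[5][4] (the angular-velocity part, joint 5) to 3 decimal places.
-0.500

axis z_4 = (-0.0000,-0.8660,-0.5000); lever o_n−o_4 = (0.0000,-1.7321,-1.0000)
cross product → J_v[:, 4] = (0.0000,-0.0000,0.0000)
J_ω[:, 4] = z_4
entry J[5][4] = -0.5000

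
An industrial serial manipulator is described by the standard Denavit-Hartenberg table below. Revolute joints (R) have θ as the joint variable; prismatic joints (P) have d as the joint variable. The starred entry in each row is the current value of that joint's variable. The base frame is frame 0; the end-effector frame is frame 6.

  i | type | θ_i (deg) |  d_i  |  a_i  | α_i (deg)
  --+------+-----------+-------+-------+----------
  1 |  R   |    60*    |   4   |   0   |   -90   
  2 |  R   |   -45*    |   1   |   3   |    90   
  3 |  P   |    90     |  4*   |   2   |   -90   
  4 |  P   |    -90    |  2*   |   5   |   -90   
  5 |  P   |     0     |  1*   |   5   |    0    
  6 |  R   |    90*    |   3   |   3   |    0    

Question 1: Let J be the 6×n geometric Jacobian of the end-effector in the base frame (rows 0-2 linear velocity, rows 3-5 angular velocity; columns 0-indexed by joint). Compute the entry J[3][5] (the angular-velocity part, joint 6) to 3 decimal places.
-0.866

axis z_5 = (-0.8660,0.5000,-0.0000); lever o_n−o_5 = (-1.5374,3.3371,2.1213)
cross product → J_v[:, 5] = (1.0607,1.8371,-2.1213)
J_ω[:, 5] = z_5
entry J[3][5] = -0.8660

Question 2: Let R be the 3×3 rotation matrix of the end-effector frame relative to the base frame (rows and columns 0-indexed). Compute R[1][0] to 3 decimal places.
End-effector x-axis (col 0 of R) = (0.3536,0.6124,0.7071)
R[1][0] = 0.6124

0.612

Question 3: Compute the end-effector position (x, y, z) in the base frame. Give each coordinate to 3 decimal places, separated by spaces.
after link 1: o_1 = (0.0000, 0.0000, 4.0000)
after link 2: o_2 = (0.1946, 2.3371, 6.1213)
after link 3: o_3 = (-2.9516, 0.8876, 8.9497)
after link 4: o_4 = (-5.4265, -3.3990, 11.0711)
after link 5: o_5 = (-8.0603, -5.9608, 14.6066)
after link 6: o_6 = (-9.5977, -2.6237, 16.7279)

-9.598 -2.624 16.728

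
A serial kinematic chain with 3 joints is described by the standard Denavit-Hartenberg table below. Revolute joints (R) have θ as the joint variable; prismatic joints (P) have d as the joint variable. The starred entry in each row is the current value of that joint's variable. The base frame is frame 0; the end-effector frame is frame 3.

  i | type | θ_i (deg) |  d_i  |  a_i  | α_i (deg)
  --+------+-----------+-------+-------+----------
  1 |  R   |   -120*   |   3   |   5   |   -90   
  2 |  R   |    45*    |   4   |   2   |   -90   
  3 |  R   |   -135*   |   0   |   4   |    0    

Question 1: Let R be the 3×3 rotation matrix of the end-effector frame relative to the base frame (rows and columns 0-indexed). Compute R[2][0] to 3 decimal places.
End-effector x-axis (col 0 of R) = (0.8624,0.0795,0.5000)
R[2][0] = 0.5000

0.500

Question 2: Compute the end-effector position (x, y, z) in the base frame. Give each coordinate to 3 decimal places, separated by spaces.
3.706 -7.237 3.586

after link 1: o_1 = (-2.5000, -4.3301, 3.0000)
after link 2: o_2 = (0.2570, -7.5549, 1.5858)
after link 3: o_3 = (3.7065, -7.2370, 3.5858)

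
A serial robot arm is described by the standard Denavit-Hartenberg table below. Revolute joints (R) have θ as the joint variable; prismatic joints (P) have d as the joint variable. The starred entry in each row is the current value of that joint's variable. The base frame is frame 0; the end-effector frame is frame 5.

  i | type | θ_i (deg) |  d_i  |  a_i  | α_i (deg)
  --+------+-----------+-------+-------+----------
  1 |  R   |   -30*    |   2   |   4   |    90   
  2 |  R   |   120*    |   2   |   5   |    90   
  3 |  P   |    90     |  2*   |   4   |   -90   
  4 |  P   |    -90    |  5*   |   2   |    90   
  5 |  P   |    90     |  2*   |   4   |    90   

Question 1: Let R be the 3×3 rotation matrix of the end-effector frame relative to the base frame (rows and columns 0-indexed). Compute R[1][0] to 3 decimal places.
End-effector x-axis (col 0 of R) = (0.4330,-0.2500,-0.8660)
R[1][0] = -0.2500

-0.250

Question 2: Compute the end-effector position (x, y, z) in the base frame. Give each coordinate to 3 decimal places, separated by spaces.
6.196 -8.196 0.536

after link 1: o_1 = (3.4641, -2.0000, 2.0000)
after link 2: o_2 = (0.2990, -2.4821, 6.3301)
after link 3: o_3 = (-0.2010, -6.8122, 7.3301)
after link 4: o_4 = (3.4641, -8.9282, 4.0000)
after link 5: o_5 = (6.1962, -8.1962, 0.5359)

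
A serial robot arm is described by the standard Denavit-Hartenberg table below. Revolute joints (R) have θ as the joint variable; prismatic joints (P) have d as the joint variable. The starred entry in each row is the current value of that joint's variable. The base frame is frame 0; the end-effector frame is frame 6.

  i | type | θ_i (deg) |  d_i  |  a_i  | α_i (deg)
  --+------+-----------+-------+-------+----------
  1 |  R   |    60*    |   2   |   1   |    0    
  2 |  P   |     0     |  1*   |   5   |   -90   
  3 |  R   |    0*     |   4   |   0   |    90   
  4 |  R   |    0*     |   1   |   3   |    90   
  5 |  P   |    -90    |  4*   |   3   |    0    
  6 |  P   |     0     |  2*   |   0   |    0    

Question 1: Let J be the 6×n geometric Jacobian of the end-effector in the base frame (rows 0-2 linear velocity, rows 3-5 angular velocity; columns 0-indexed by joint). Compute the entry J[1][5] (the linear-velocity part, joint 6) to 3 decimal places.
-0.500

prismatic axis z_5 = (0.8660,-0.5000,0.0000)
J_v[:, 5] = z_5; J_ω[:, 5] = (0,0,0)
entry J[1][5] = -0.5000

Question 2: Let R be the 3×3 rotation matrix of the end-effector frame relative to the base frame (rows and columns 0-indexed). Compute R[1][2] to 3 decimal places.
-0.500

End-effector z-axis (col 2 of R) = (0.8660,-0.5000,0.0000)
R[1][2] = -0.5000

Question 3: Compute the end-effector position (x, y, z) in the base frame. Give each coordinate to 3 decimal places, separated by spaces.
6.232 6.794 1.000

after link 1: o_1 = (0.5000, 0.8660, 2.0000)
after link 2: o_2 = (3.0000, 5.1962, 3.0000)
after link 3: o_3 = (-0.4641, 7.1962, 3.0000)
after link 4: o_4 = (1.0359, 9.7942, 4.0000)
after link 5: o_5 = (4.5000, 7.7942, 1.0000)
after link 6: o_6 = (6.2321, 6.7942, 1.0000)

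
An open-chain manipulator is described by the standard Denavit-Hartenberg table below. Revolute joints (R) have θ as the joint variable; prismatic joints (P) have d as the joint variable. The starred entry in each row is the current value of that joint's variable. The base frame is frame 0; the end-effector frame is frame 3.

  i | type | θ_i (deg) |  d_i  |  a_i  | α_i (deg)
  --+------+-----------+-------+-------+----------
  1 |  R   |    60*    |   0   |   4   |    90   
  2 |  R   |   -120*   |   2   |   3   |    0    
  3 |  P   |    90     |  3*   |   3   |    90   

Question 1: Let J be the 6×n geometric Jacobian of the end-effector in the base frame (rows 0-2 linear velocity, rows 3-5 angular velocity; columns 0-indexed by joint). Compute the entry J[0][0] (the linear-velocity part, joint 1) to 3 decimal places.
axis z_0 = ẑ; lever o_n−o_0 = (6.8792,1.9151,-4.0981)
cross product → J_v[:, 0] = (-1.9151,6.8792,0.0000)
J_ω[:, 0] = z_0
entry J[0][0] = -1.9151

-1.915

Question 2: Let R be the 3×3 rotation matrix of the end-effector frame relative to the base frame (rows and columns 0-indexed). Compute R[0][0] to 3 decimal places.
End-effector x-axis (col 0 of R) = (0.4330,0.7500,-0.5000)
R[0][0] = 0.4330

0.433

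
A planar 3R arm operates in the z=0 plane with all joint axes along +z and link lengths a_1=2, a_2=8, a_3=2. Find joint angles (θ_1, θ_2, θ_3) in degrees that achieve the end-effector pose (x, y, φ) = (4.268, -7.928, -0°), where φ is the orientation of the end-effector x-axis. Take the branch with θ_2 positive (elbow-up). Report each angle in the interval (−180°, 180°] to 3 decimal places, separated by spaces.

-150.004 90.005 59.999

wrist centre = target − a_3·(cos φ, sin φ) = (2.2680, -7.9280)
cos θ_2 = (67.9970−2²−8²)/(2·2·8) = -0.0001; θ_2 = 90.0054° (elbow-up)
β = atan2(-7.9280,2.2680) = -74.0355°; ψ = atan2(8.0000,1.9993) = 75.9688°
θ_1 = β − ψ = -150.0043°
θ_3 = φ − θ_1 − θ_2 = 59.9990° (wrapped to (-180°,180°])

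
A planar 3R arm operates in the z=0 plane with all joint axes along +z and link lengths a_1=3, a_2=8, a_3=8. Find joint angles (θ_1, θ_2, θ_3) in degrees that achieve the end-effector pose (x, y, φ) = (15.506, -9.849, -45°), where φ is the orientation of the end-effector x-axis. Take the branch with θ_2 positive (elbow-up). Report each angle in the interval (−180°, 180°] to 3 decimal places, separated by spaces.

wrist centre = target − a_3·(cos φ, sin φ) = (9.8491, -4.1921)
cos θ_2 = (114.5798−3²−8²)/(2·3·8) = 0.8662; θ_2 = 29.9748° (elbow-up)
β = atan2(-4.1921,9.8491) = -23.0563°; ψ = atan2(3.9970,9.9300) = 21.9255°
θ_1 = β − ψ = -44.9818°
θ_3 = φ − θ_1 − θ_2 = -29.9930° (wrapped to (-180°,180°])

-44.982 29.975 -29.993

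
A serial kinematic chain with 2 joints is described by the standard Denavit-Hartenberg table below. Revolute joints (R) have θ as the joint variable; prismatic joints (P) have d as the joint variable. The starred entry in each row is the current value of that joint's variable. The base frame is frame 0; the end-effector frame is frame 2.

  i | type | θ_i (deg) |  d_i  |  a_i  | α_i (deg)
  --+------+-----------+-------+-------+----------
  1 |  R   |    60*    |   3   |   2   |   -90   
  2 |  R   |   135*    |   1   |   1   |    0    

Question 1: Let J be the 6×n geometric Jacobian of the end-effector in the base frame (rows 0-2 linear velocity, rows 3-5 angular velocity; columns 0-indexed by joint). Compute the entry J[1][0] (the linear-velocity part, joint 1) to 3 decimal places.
axis z_0 = ẑ; lever o_n−o_0 = (-0.2196,1.6197,2.2929)
cross product → J_v[:, 0] = (-1.6197,-0.2196,0.0000)
J_ω[:, 0] = z_0
entry J[1][0] = -0.2196

-0.220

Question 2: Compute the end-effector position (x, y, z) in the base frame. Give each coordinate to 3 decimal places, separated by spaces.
after link 1: o_1 = (1.0000, 1.7321, 3.0000)
after link 2: o_2 = (-0.2196, 1.6197, 2.2929)

-0.220 1.620 2.293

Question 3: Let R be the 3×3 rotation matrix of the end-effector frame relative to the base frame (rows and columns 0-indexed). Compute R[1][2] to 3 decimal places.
End-effector z-axis (col 2 of R) = (-0.8660,0.5000,0.0000)
R[1][2] = 0.5000

0.500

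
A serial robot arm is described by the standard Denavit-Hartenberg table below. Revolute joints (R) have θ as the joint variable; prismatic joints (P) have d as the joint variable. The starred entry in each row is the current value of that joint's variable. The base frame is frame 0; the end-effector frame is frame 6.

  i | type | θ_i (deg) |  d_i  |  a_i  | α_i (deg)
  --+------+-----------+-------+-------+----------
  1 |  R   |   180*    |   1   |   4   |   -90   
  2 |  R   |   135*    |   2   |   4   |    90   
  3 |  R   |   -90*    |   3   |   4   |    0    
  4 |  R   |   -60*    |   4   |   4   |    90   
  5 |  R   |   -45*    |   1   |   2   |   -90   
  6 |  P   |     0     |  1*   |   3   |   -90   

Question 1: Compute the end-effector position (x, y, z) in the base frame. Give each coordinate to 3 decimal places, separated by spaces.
after link 1: o_1 = (-4.0000, 0.0000, 1.0000)
after link 2: o_2 = (-1.1716, -2.0000, -1.8284)
after link 3: o_3 = (-3.2929, 2.0000, -3.9497)
after link 4: o_4 = (-8.5708, 4.0000, -4.3287)
after link 5: o_5 = (-8.7904, 3.8411, -2.1091)
after link 6: o_6 = (-9.5224, 5.2553, 0.6229)

-9.522 5.255 0.623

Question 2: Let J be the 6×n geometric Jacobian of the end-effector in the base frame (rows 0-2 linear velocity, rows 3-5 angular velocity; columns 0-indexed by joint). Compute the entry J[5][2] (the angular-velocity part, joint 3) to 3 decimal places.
-0.707

axis z_2 = (-0.7071,-0.0000,-0.7071); lever o_n−o_2 = (-8.3509,7.2553,2.4514)
cross product → J_v[:, 2] = (5.1303,7.6383,-5.1303)
J_ω[:, 2] = z_2
entry J[5][2] = -0.7071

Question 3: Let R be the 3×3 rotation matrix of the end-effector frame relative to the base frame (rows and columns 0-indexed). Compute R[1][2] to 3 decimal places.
0.866

End-effector z-axis (col 2 of R) = (0.3536,0.8660,-0.3536)
R[1][2] = 0.8660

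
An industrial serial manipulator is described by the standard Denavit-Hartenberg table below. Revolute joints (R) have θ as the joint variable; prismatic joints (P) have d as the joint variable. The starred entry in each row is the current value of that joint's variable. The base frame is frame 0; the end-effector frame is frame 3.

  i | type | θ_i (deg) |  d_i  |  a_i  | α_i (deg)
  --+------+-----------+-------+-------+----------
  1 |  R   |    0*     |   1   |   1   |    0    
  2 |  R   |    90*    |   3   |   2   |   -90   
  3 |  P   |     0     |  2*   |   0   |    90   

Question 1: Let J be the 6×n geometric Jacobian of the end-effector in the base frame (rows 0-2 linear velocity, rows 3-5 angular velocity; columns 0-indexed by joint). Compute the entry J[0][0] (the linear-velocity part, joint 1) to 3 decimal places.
-2.000

axis z_0 = ẑ; lever o_n−o_0 = (-1.0000,2.0000,4.0000)
cross product → J_v[:, 0] = (-2.0000,-1.0000,0.0000)
J_ω[:, 0] = z_0
entry J[0][0] = -2.0000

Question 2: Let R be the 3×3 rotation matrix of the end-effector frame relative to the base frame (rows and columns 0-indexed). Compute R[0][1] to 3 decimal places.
-1.000

End-effector y-axis (col 1 of R) = (-1.0000,0.0000,0.0000)
R[0][1] = -1.0000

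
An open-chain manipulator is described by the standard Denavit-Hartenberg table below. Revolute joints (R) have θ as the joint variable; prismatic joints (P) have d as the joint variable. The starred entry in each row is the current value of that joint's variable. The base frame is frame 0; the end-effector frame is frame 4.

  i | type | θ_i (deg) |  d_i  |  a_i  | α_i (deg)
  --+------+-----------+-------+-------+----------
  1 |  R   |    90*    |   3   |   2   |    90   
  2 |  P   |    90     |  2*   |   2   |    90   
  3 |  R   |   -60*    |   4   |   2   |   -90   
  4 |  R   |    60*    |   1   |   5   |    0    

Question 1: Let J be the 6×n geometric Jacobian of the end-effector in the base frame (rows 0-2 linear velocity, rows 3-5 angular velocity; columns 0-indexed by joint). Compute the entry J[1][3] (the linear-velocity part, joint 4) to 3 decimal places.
-2.500

axis z_3 = (0.5000,0.0000,0.8660); lever o_n−o_3 = (-1.6651,-4.3301,2.1160)
cross product → J_v[:, 3] = (3.7500,-2.5000,-2.1651)
J_ω[:, 3] = z_3
entry J[1][3] = -2.5000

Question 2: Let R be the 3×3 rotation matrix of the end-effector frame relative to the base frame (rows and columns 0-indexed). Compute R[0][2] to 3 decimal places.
End-effector z-axis (col 2 of R) = (0.5000,0.0000,0.8660)
R[0][2] = 0.5000

0.500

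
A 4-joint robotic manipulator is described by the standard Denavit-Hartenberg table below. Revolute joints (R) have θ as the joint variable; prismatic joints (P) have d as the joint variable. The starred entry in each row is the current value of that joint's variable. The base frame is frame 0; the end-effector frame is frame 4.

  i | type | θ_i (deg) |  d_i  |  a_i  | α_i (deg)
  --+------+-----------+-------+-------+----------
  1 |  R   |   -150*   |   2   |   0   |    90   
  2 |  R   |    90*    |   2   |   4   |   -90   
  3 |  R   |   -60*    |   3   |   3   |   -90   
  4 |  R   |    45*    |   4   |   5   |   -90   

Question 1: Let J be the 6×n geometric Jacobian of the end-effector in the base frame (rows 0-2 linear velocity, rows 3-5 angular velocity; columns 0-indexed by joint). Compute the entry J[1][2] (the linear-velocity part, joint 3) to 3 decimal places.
axis z_2 = (0.8660,0.5000,0.0000); lever o_n−o_2 = (-2.2938,2.9018,6.7319)
cross product → J_v[:, 2] = (3.3659,-5.8300,3.6599)
J_ω[:, 2] = z_2
entry J[1][2] = -5.8300

-5.830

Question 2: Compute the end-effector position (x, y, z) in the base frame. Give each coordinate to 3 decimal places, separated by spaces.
-3.294 4.634 12.732

after link 1: o_1 = (0.0000, 0.0000, 2.0000)
after link 2: o_2 = (-1.0000, 1.7321, 6.0000)
after link 3: o_3 = (0.2990, 5.4821, 7.5000)
after link 4: o_4 = (-3.2938, 4.6339, 12.7319)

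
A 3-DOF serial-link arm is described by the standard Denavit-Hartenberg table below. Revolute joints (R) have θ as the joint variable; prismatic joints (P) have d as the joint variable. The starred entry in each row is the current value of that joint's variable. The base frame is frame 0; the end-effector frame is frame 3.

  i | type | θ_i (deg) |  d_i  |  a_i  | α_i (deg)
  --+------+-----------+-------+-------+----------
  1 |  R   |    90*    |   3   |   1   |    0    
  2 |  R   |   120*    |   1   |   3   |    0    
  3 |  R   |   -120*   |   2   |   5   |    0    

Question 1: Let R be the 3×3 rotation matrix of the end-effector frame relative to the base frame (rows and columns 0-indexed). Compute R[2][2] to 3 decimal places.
1.000

End-effector z-axis (col 2 of R) = (0.0000,0.0000,1.0000)
R[2][2] = 1.0000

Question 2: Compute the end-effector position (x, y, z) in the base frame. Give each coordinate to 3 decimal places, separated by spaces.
-2.598 4.500 6.000

after link 1: o_1 = (0.0000, 1.0000, 3.0000)
after link 2: o_2 = (-2.5981, -0.5000, 4.0000)
after link 3: o_3 = (-2.5981, 4.5000, 6.0000)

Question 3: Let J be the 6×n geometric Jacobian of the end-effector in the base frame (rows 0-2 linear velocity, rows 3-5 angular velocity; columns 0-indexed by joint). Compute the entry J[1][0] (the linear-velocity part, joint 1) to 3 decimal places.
-2.598

axis z_0 = ẑ; lever o_n−o_0 = (-2.5981,4.5000,6.0000)
cross product → J_v[:, 0] = (-4.5000,-2.5981,0.0000)
J_ω[:, 0] = z_0
entry J[1][0] = -2.5981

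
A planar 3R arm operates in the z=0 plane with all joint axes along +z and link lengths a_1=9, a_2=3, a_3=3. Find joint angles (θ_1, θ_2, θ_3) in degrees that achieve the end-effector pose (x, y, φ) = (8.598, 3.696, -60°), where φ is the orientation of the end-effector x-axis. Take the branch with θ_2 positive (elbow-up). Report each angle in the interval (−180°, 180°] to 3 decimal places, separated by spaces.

23.129 90.003 -173.133

wrist centre = target − a_3·(cos φ, sin φ) = (7.0980, 6.2941)
cos θ_2 = (89.9970−9²−3²)/(2·9·3) = -0.0001; θ_2 = 90.0032° (elbow-up)
β = atan2(6.2941,7.0980) = 41.5647°; ψ = atan2(3.0000,8.9998) = 18.4353°
θ_1 = β − ψ = 23.1294°
θ_3 = φ − θ_1 − θ_2 = -173.1326° (wrapped to (-180°,180°])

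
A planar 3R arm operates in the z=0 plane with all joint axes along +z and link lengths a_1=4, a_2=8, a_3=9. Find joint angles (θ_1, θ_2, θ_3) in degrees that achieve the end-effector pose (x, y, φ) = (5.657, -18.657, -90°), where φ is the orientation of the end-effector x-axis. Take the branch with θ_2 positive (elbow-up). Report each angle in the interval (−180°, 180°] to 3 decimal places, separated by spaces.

wrist centre = target − a_3·(cos φ, sin φ) = (5.6570, -9.6570)
cos θ_2 = (125.2593−4²−8²)/(2·4·8) = 0.7072; θ_2 = 44.9943° (elbow-up)
β = atan2(-9.6570,5.6570) = -59.6385°; ψ = atan2(5.6563,9.6574) = 30.3573°
θ_1 = β − ψ = -89.9958°
θ_3 = φ − θ_1 − θ_2 = -44.9985° (wrapped to (-180°,180°])

-89.996 44.994 -44.999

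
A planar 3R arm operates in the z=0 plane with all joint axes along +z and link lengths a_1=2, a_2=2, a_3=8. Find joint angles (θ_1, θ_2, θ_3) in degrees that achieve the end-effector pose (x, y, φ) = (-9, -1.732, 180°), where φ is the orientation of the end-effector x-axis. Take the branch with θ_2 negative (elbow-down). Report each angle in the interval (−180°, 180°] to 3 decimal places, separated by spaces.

wrist centre = target − a_3·(cos φ, sin φ) = (-1.0000, -1.7320)
cos θ_2 = (3.9998−2²−2²)/(2·2·2) = -0.5000; θ_2 = -120.0015° (elbow-down)
β = atan2(-1.7320,-1.0000) = -120.0007°; ψ = atan2(-1.7320,1.0000) = -60.0007°
θ_1 = β − ψ = -60.0000°
θ_3 = φ − θ_1 − θ_2 = 0.0015° (wrapped to (-180°,180°])

-60.000 -120.001 0.001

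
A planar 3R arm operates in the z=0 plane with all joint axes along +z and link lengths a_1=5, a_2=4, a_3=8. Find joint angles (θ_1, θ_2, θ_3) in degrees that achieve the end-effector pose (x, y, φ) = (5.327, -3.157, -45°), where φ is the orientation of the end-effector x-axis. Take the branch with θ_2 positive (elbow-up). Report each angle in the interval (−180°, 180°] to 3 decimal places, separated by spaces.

wrist centre = target − a_3·(cos φ, sin φ) = (-0.3299, 2.4999)
cos θ_2 = (6.3581−5²−4²)/(2·5·4) = -0.8660; θ_2 = 150.0026° (elbow-up)
β = atan2(2.4999,-0.3299) = 97.5167°; ψ = atan2(1.9998,1.5358) = 52.4770°
θ_1 = β − ψ = 45.0397°
θ_3 = φ − θ_1 − θ_2 = 119.9577° (wrapped to (-180°,180°])

45.040 150.003 119.958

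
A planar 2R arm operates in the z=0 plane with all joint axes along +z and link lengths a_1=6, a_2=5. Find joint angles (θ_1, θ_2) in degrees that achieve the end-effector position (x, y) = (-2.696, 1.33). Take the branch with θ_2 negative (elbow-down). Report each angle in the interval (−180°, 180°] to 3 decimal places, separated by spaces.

cos θ_2 = (9.0373−6²−5²)/(2·6·5) = -0.8660; θ_2 = -150.0022° (elbow-down)
β = atan2(1.3300,-2.6960) = 153.7418°; ψ = atan2(-2.4998,1.6698) = -56.2588°
θ_1 = β − ψ = 210.0006°

-149.999 -150.002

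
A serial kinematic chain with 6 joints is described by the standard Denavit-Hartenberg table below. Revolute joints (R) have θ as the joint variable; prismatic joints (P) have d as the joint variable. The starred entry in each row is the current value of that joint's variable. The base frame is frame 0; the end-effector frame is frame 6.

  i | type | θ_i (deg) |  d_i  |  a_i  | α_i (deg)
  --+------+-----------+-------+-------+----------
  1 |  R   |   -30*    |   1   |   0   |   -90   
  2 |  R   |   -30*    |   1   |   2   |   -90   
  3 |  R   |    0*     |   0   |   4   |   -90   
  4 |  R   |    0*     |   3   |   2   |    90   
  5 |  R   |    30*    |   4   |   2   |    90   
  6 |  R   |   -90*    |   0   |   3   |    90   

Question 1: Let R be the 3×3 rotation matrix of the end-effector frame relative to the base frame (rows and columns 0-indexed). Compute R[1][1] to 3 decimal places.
0.533

End-effector y-axis (col 1 of R) = (0.8080,0.5335,0.2500)
R[1][1] = 0.5335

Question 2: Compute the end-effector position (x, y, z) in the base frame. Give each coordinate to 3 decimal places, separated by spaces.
after link 1: o_1 = (0.0000, 0.0000, 1.0000)
after link 2: o_2 = (2.0000, 0.0000, 2.0000)
after link 3: o_3 = (5.0000, -1.7321, 4.0000)
after link 4: o_4 = (5.0000, -5.1962, 5.0000)
after link 5: o_5 = (7.5311, -7.8122, 2.4019)
after link 6: o_6 = (6.2321, -7.0622, 5.0000)

6.232 -7.062 5.000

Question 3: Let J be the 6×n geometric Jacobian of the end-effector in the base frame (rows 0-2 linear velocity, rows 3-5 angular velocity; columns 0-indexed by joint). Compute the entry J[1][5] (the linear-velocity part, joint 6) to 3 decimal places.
axis z_5 = (0.8080,0.5335,0.2500); lever o_n−o_5 = (-1.2990,0.7500,2.5981)
cross product → J_v[:, 5] = (1.1986,-2.4240,1.2990)
J_ω[:, 5] = z_5
entry J[1][5] = -2.4240

-2.424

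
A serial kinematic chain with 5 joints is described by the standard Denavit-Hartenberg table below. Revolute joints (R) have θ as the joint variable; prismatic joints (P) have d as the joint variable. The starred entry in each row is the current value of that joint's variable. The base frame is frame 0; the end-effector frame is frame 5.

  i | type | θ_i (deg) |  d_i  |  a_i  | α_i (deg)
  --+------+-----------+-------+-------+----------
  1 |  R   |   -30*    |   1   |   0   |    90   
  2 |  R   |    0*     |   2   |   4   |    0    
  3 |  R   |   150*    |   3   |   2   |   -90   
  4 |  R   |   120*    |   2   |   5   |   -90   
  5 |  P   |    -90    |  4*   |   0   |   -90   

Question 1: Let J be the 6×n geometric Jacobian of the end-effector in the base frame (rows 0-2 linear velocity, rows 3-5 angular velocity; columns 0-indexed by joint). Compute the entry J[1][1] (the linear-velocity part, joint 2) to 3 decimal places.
axis z_1 = (-0.5000,-0.8660,0.0000); lever o_n−o_1 = (4.2362,-5.5287,-3.7141)
cross product → J_v[:, 1] = (3.2165,-1.8571,6.4330)
J_ω[:, 1] = z_1
entry J[1][1] = -1.8571

-1.857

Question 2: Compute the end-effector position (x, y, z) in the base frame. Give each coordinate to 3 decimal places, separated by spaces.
after link 1: o_1 = (0.0000, 0.0000, 1.0000)
after link 2: o_2 = (2.4641, -3.7321, 1.0000)
after link 3: o_3 = (-0.5359, -5.4641, 2.0000)
after link 4: o_4 = (2.6381, -2.2966, -0.9821)
after link 5: o_5 = (4.2362, -5.5287, -2.7141)

4.236 -5.529 -2.714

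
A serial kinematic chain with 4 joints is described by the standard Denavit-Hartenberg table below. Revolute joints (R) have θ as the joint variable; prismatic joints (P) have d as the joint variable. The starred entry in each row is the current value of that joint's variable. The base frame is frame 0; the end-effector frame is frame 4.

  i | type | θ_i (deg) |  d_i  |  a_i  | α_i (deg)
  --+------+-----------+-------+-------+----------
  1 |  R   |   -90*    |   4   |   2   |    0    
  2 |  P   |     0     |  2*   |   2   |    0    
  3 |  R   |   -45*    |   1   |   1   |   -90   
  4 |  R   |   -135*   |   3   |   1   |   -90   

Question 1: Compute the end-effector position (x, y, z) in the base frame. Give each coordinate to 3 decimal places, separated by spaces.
after link 1: o_1 = (0.0000, -2.0000, 4.0000)
after link 2: o_2 = (0.0000, -4.0000, 6.0000)
after link 3: o_3 = (-0.7071, -4.7071, 7.0000)
after link 4: o_4 = (1.9142, -6.3284, 7.7071)

1.914 -6.328 7.707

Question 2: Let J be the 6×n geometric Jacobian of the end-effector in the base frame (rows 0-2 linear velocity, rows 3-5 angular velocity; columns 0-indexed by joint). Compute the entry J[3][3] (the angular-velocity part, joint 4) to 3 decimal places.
axis z_3 = (0.7071,-0.7071,0.0000); lever o_n−o_3 = (2.6213,-1.6213,0.7071)
cross product → J_v[:, 3] = (-0.5000,-0.5000,0.7071)
J_ω[:, 3] = z_3
entry J[3][3] = 0.7071

0.707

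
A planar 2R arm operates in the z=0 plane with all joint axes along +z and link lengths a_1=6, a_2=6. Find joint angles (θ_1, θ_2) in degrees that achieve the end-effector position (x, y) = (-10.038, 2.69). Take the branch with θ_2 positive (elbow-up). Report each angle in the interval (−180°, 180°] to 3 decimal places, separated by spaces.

134.997 60.002

cos θ_2 = (107.9975−6²−6²)/(2·6·6) = 0.5000; θ_2 = 60.0023° (elbow-up)
β = atan2(2.6900,-10.0380) = 164.9983°; ψ = atan2(5.1963,8.9998) = 30.0011°
θ_1 = β − ψ = 134.9971°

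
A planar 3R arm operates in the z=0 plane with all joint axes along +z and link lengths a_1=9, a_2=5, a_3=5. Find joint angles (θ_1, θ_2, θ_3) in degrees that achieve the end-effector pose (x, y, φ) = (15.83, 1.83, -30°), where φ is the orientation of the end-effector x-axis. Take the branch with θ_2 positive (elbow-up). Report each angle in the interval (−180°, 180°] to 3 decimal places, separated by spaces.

-0.001 60.003 -90.002

wrist centre = target − a_3·(cos φ, sin φ) = (11.4999, 4.3300)
cos θ_2 = (150.9960−9²−5²)/(2·9·5) = 0.5000; θ_2 = 60.0030° (elbow-up)
β = atan2(4.3300,11.4999) = 20.6327°; ψ = atan2(4.3303,11.4998) = 20.6339°
θ_1 = β − ψ = -0.0013°
θ_3 = φ − θ_1 − θ_2 = -90.0017° (wrapped to (-180°,180°])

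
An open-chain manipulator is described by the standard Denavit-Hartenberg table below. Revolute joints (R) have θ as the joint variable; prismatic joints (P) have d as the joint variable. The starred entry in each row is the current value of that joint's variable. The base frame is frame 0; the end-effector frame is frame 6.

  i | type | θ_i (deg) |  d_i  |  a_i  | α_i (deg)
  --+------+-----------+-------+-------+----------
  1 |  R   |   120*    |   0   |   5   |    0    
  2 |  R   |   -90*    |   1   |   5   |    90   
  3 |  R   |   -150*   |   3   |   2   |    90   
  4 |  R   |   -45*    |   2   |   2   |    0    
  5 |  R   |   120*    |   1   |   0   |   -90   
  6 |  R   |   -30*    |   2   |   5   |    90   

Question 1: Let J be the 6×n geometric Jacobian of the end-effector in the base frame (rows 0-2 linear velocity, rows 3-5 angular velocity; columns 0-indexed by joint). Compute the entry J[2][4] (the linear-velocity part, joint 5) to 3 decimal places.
2.350

axis z_4 = (-0.4330,-0.2500,0.8660); lever o_n−o_4 = (1.4429,-4.5943,3.4367)
cross product → J_v[:, 4] = (3.1196,2.7377,2.3501)
J_ω[:, 4] = z_4
entry J[2][4] = 2.3501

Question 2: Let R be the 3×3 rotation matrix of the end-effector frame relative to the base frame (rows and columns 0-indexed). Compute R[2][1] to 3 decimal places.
0.483

End-effector y-axis (col 1 of R) = (0.8539,0.1941,0.4830)
R[2][1] = 0.4830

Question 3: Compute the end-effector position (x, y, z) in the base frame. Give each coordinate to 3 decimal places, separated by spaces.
after link 1: o_1 = (-2.5000, 4.3301, 0.0000)
after link 2: o_2 = (1.8301, 6.8301, 1.0000)
after link 3: o_3 = (1.8301, 3.3660, 0.0000)
after link 4: o_4 = (-0.8037, 3.4784, 1.0249)
after link 5: o_5 = (-1.2367, 3.2284, 1.8910)
after link 6: o_6 = (0.6392, -1.1159, 4.4616)

0.639 -1.116 4.462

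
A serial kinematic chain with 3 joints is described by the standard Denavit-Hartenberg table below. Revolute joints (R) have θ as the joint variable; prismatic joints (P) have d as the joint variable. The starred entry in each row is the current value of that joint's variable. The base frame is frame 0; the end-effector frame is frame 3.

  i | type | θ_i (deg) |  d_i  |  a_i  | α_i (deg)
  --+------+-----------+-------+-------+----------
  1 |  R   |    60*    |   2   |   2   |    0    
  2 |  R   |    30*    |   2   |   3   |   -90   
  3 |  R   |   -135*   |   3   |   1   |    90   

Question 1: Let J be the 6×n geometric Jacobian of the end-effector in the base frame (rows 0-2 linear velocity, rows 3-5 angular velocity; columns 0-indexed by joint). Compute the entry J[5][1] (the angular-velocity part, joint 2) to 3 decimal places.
axis z_1 = (0.0000,0.0000,1.0000); lever o_n−o_1 = (-3.0000,2.2929,2.7071)
cross product → J_v[:, 1] = (-2.2929,-3.0000,0.0000)
J_ω[:, 1] = z_1
entry J[5][1] = 1.0000

1.000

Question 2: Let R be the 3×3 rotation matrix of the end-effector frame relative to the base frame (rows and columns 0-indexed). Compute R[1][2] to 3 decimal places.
End-effector z-axis (col 2 of R) = (-0.0000,-0.7071,-0.7071)
R[1][2] = -0.7071

-0.707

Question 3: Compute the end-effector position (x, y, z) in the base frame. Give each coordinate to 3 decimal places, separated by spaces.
after link 1: o_1 = (1.0000, 1.7321, 2.0000)
after link 2: o_2 = (1.0000, 4.7321, 4.0000)
after link 3: o_3 = (-2.0000, 4.0249, 4.7071)

-2.000 4.025 4.707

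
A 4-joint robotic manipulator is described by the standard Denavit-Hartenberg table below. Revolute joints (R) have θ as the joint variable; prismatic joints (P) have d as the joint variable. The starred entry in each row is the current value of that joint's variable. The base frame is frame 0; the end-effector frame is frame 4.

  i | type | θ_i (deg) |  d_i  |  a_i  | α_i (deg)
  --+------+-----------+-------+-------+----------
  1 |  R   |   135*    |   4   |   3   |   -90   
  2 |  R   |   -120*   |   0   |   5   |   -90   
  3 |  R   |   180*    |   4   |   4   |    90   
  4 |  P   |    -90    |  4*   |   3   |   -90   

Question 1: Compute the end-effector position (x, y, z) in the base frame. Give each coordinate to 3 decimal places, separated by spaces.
after link 1: o_1 = (-2.1213, 2.1213, 4.0000)
after link 2: o_2 = (-0.3536, 0.3536, 8.3301)
after link 3: o_3 = (-4.2173, 4.2173, 6.8660)
after link 4: o_4 = (0.4483, 5.2086, 5.3660)

0.448 5.209 5.366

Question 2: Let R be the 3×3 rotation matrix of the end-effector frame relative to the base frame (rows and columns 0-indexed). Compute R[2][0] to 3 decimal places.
End-effector x-axis (col 0 of R) = (0.6124,-0.6124,-0.5000)
R[2][0] = -0.5000

-0.500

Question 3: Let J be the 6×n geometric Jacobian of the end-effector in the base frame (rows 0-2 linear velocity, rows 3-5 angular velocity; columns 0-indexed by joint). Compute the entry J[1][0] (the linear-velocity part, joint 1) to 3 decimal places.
0.448

axis z_0 = ẑ; lever o_n−o_0 = (0.4483,5.2086,5.3660)
cross product → J_v[:, 0] = (-5.2086,0.4483,0.0000)
J_ω[:, 0] = z_0
entry J[1][0] = 0.4483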